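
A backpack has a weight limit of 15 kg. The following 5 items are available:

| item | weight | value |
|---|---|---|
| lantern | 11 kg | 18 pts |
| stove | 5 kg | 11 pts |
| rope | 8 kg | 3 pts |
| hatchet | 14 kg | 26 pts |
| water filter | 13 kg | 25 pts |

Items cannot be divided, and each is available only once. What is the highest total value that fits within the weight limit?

Check high-value combinations within 15 kg:
- hatchet: weight 14, value 26
- water filter: weight 13, value 25
- lantern: weight 11, value 18
- stove+rope: weight 5+8=13, value 11+3=14
- stove: weight 5, value 11
Best: 26 pts.

26 pts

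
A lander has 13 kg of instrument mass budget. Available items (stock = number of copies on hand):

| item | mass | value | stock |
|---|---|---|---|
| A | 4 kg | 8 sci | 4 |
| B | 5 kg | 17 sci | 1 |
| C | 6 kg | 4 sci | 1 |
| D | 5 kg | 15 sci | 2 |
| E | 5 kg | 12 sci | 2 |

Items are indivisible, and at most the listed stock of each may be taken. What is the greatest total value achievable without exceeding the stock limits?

33 sci

Best selections within mass 13 and stock limits:
- 2×A + 1×B: mass 13, value 33
- 1×B + 1×D: mass 10, value 32
- 2×A + 1×D: mass 13, value 31
- 2×D: mass 10, value 30
Best: 33 sci.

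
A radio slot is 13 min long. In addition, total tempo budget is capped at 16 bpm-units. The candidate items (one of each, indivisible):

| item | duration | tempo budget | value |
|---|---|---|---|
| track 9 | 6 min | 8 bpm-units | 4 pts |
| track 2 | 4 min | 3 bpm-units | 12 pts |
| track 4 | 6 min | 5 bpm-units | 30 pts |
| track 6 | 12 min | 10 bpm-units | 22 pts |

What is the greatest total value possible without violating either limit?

42 pts

Feasible sets respecting both limits:
- track 2+track 4: duration 10, tempo budget 8, value 42
- track 9+track 4: duration 12, tempo budget 13, value 34
- track 4: duration 6, tempo budget 5, value 30
Best: 42 pts.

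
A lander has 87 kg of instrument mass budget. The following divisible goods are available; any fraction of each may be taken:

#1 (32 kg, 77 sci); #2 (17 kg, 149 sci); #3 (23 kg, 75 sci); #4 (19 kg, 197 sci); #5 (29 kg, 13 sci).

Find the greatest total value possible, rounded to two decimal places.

Take in order of value per unit:
- #4 (197/19 per unit): all 19 → value 197, running total 197.00
- #2 (149/17 per unit): all 17 → value 149, running total 346.00
- #3 (75/23 per unit): all 23 → value 75, running total 421.00
- #1 (77/32 per unit): 28 of 32 → value 28×77/32 = 67.3750, running total 488.38
Total 488.38.

488.38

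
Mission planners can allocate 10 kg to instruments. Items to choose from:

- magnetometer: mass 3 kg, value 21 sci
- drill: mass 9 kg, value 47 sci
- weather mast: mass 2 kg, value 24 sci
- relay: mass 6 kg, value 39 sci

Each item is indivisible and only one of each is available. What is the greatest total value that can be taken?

63 sci

Check high-value combinations within 10 kg:
- weather mast+relay: mass 2+6=8, value 24+39=63
- magnetometer+relay: mass 3+6=9, value 21+39=60
- drill: mass 9, value 47
- magnetometer+weather mast: mass 3+2=5, value 21+24=45
- relay: mass 6, value 39
Best: 63 sci.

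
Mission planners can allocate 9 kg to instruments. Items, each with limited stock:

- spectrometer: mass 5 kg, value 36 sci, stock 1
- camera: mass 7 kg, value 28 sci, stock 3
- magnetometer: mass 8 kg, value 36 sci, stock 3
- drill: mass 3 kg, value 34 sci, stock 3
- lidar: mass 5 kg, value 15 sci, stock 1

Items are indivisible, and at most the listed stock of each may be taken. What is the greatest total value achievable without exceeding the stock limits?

102 sci

Best selections within mass 9 and stock limits:
- 3×drill: mass 9, value 102
- 1×spectrometer + 1×drill: mass 8, value 70
- 2×drill: mass 6, value 68
Best: 102 sci.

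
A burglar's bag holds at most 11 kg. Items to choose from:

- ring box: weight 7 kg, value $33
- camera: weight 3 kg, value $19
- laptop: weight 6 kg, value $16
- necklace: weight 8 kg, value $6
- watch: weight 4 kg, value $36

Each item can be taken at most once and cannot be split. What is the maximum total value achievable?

Check high-value combinations within 11 kg:
- ring box+watch: weight 7+4=11, value 33+36=69
- camera+watch: weight 3+4=7, value 19+36=55
- ring box+camera: weight 7+3=10, value 33+19=52
Best: $69.

$69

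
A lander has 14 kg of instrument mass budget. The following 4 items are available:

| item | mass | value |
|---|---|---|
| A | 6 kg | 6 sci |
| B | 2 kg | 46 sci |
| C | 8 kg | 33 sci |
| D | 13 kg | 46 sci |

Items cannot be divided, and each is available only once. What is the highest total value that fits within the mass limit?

79 sci

This is a 0/1 knapsack; check combinations near the capacity.
- B+C: mass 2+8=10, value 46+33=79
- A+B: mass 6+2=8, value 6+46=52
- B: mass 2, value 46
- D: mass 13, value 46
Best: 79 sci.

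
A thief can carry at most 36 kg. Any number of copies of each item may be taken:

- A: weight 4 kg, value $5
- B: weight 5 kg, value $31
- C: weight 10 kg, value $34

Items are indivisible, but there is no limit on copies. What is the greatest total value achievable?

Best value-per-unit is B at 31/5, and filling with it alone uses weight 7×5=35. No mix of the others beats 7×31 = 217.

$217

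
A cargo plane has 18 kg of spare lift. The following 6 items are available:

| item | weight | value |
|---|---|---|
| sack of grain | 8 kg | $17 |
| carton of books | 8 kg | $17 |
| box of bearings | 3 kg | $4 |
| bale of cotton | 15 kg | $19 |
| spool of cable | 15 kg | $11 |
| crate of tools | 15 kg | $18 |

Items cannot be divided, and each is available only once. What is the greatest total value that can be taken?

Check high-value combinations within 18 kg:
- sack of grain+carton of books: weight 8+8=16, value 17+17=34
- box of bearings+bale of cotton: weight 3+15=18, value 4+19=23
- box of bearings+crate of tools: weight 3+15=18, value 4+18=22
- sack of grain+box of bearings: weight 8+3=11, value 17+4=21
- carton of books+box of bearings: weight 8+3=11, value 17+4=21
Best: $34.

$34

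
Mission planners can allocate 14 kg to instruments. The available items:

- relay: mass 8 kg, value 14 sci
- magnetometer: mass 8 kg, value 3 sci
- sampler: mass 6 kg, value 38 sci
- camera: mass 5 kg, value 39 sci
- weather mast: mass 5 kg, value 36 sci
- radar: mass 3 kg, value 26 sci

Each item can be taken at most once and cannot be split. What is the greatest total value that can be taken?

This is a 0/1 knapsack; check combinations near the capacity.
- sampler+camera+radar: mass 6+5+3=14, value 38+39+26=103
- camera+weather mast+radar: mass 5+5+3=13, value 39+36+26=101
- sampler+weather mast+radar: mass 6+5+3=14, value 38+36+26=100
- sampler+camera: mass 6+5=11, value 38+39=77
- camera+weather mast: mass 5+5=10, value 39+36=75
Best: 103 sci.

103 sci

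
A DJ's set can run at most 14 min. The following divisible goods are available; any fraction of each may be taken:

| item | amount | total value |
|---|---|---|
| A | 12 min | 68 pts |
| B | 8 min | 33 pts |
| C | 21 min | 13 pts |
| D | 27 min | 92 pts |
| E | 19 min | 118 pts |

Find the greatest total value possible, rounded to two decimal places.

86.95

Take in order of value per unit:
- E (118/19 per unit): 14 of 19 → value 14×118/19 = 86.9474, running total 86.95
Total 86.95.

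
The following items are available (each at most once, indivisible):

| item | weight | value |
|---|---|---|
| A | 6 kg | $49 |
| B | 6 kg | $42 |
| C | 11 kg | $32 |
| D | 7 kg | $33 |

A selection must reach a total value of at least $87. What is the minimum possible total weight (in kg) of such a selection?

Subsets with value ≥ 87, sorted by total weight:
- A+B: weight 12, value 91
- A+B+D: weight 19, value 124
Minimum weight: 12 kg.

12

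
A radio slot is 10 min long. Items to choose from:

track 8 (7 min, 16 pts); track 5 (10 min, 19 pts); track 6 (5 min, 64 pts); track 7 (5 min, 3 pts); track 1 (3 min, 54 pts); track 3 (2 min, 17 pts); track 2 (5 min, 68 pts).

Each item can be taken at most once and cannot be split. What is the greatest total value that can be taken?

This is a 0/1 knapsack; check combinations near the capacity.
- track 1+track 3+track 2: duration 3+2+5=10, value 54+17+68=139
- track 6+track 1+track 3: duration 5+3+2=10, value 64+54+17=135
- track 6+track 2: duration 5+5=10, value 64+68=132
Best: 139 pts.

139 pts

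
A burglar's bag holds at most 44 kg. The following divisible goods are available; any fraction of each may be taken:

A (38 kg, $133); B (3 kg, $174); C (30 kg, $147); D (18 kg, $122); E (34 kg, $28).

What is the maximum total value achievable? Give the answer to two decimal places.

Take in order of value per unit:
- B (174/3 per unit): all 3 → value 174, running total 174.00
- D (122/18 per unit): all 18 → value 122, running total 296.00
- C (147/30 per unit): 23 of 30 → value 23×147/30 = 112.7000, running total 408.70
Total 408.70.

408.70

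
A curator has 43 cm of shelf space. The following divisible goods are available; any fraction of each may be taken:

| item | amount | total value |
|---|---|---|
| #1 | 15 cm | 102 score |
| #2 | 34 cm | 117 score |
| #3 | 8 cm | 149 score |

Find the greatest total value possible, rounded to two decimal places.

319.82

Take in order of value per unit:
- #3 (149/8 per unit): all 8 → value 149, running total 149.00
- #1 (102/15 per unit): all 15 → value 102, running total 251.00
- #2 (117/34 per unit): 20 of 34 → value 20×117/34 = 68.8235, running total 319.82
Total 319.82.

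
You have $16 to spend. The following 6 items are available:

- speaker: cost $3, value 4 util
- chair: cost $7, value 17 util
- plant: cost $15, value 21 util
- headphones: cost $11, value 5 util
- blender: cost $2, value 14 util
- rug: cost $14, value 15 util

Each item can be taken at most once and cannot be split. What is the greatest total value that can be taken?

Check high-value combinations within $16:
- speaker+chair+blender: cost 3+7+2=12, value 4+17+14=35
- chair+blender: cost 7+2=9, value 17+14=31
- blender+rug: cost 2+14=16, value 14+15=29
Best: 35 util.

35 util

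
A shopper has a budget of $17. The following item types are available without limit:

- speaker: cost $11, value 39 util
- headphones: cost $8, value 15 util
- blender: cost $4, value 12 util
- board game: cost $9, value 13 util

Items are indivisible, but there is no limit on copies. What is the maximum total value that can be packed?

Best value-per-unit is speaker at 39/11; filling with it alone gives 1×39 = 39.
Optimal mix: 1×speaker + 1×blender → cost 15, value 51.

51 util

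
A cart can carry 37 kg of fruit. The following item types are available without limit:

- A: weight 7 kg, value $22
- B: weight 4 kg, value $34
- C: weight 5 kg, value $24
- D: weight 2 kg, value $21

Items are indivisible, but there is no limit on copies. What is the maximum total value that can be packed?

$378

Best value-per-unit is D at 21/2, and filling with it alone uses weight 18×2=36. No mix of the others beats 18×21 = 378.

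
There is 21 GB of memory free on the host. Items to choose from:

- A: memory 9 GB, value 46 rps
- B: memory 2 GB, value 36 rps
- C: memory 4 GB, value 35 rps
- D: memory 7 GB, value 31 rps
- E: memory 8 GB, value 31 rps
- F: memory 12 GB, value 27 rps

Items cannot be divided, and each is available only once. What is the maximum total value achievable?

133 rps

Check high-value combinations within 21 GB:
- B+C+D+E: memory 2+4+7+8=21, value 36+35+31+31=133
- A+B+C: memory 9+2+4=15, value 46+36+35=117
- A+B+D: memory 9+2+7=18, value 46+36+31=113
- A+B+E: memory 9+2+8=19, value 46+36+31=113
- A+C+D: memory 9+4+7=20, value 46+35+31=112
Best: 133 rps.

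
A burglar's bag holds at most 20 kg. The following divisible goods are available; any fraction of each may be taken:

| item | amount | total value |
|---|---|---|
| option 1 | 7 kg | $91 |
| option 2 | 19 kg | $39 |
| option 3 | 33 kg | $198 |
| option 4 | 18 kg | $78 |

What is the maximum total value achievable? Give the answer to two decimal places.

Take in order of value per unit:
- option 1 (91/7 per unit): all 7 → value 91, running total 91.00
- option 3 (198/33 per unit): 13 of 33 → value 13×198/33 = 78.0000, running total 169.00
Total 169.00.

169.00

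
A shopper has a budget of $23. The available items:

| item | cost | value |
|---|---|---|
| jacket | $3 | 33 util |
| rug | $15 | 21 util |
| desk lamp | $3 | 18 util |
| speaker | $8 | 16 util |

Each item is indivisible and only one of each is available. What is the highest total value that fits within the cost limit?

Check high-value combinations within $23:
- jacket+rug+desk lamp: cost 3+15+3=21, value 33+21+18=72
- jacket+desk lamp+speaker: cost 3+3+8=14, value 33+18+16=67
- jacket+rug: cost 3+15=18, value 33+21=54
- jacket+desk lamp: cost 3+3=6, value 33+18=51
Best: 72 util.

72 util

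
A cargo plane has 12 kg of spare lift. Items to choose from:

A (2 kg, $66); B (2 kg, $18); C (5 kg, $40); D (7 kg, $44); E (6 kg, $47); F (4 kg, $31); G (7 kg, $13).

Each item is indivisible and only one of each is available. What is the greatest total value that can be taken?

$144

Check high-value combinations within 12 kg:
- A+E+F: weight 2+6+4=12, value 66+47+31=144
- A+C+F: weight 2+5+4=11, value 66+40+31=137
- A+B+E: weight 2+2+6=10, value 66+18+47=131
Best: $144.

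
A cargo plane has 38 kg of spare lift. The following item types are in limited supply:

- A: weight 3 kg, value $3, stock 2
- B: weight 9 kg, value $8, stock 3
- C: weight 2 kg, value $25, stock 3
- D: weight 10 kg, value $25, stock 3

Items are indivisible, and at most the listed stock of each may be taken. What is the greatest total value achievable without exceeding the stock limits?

Best selections within weight 38 and stock limits:
- 3×C + 3×D: weight 36, value 150
- 1×A + 1×B + 3×C + 2×D: weight 38, value 136
Best: $150.

$150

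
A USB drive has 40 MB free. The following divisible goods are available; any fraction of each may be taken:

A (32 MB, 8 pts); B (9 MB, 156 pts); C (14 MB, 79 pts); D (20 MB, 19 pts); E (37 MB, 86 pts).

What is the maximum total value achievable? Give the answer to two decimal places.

274.51

Take in order of value per unit:
- B (156/9 per unit): all 9 → value 156, running total 156.00
- C (79/14 per unit): all 14 → value 79, running total 235.00
- E (86/37 per unit): 17 of 37 → value 17×86/37 = 39.5135, running total 274.51
Total 274.51.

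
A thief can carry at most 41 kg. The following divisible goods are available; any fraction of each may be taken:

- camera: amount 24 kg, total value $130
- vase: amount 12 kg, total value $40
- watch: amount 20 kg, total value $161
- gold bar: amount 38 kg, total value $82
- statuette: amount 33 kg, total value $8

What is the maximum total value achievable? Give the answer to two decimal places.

274.75

Take in order of value per unit:
- watch (161/20 per unit): all 20 → value 161, running total 161.00
- camera (130/24 per unit): 21 of 24 → value 21×130/24 = 113.7500, running total 274.75
Total 274.75.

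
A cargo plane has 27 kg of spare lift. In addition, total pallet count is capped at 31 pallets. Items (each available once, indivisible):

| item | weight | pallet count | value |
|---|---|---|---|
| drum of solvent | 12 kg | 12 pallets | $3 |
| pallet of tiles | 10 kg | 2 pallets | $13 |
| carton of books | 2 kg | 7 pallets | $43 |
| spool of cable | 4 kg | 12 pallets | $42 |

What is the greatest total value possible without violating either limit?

$98

Feasible sets respecting both limits:
- pallet of tiles+carton of books+spool of cable: weight 16, pallet count 21, value 98
- drum of solvent+carton of books+spool of cable: weight 18, pallet count 31, value 88
- carton of books+spool of cable: weight 6, pallet count 19, value 85
- drum of solvent+pallet of tiles+carton of books: weight 24, pallet count 21, value 59
Best: $98.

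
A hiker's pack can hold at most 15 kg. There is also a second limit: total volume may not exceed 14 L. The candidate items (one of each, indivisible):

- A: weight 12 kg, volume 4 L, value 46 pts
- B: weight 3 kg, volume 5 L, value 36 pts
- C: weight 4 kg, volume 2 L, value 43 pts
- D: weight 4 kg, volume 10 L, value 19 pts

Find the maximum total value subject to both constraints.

Feasible sets respecting both limits:
- A+B: weight 15, volume 9, value 82
- B+C: weight 7, volume 7, value 79
- C+D: weight 8, volume 12, value 62
- A: weight 12, volume 4, value 46
Best: 82 pts.

82 pts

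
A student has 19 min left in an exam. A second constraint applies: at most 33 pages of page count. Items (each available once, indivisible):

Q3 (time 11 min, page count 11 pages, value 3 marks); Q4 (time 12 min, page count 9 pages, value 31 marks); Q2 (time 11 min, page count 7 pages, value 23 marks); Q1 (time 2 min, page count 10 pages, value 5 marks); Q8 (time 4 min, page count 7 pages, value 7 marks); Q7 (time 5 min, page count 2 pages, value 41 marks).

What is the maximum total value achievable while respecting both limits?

Feasible sets respecting both limits:
- Q4+Q1+Q7: time 19, page count 21, value 77
- Q4+Q7: time 17, page count 11, value 72
- Q2+Q1+Q7: time 18, page count 19, value 69
- Q2+Q7: time 16, page count 9, value 64
Best: 77 marks.

77 marks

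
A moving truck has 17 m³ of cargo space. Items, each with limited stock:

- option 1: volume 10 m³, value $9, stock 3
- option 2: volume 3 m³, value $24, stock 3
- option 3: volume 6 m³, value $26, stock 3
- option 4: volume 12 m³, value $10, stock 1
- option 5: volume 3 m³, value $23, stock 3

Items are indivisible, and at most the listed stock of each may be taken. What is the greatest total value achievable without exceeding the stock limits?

Top feasible selections:
- 3×option 2 + 2×option 5: volume 15, value 118
- 2×option 2 + 3×option 5: volume 15, value 117
Best: $118.

$118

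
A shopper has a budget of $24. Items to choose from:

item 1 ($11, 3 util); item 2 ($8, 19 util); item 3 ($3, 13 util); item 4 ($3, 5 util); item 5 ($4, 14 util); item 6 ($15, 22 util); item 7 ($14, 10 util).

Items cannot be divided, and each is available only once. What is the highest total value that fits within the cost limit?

Check high-value combinations within $24:
- item 2+item 3+item 4+item 5: cost 8+3+3+4=18, value 19+13+5+14=51
- item 3+item 5+item 6: cost 3+4+15=22, value 13+14+22=49
- item 2+item 3+item 5: cost 8+3+4=15, value 19+13+14=46
- item 3+item 4+item 5+item 7: cost 3+3+4+14=24, value 13+5+14+10=42
Best: 51 util.

51 util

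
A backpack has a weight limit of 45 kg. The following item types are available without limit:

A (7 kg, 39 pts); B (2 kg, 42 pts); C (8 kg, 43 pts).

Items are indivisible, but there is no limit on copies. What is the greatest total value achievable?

Best value-per-unit is B at 42/2, and filling with it alone uses weight 22×2=44. No mix of the others beats 22×42 = 924.

924 pts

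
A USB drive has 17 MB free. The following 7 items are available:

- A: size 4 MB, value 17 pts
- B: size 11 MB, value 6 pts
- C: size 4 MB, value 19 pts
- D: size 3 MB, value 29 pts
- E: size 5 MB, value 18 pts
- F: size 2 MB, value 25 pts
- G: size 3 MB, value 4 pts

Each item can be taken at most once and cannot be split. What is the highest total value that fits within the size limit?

95 pts

Check high-value combinations within 17 MB:
- C+D+E+F+G: size 4+3+5+2+3=17, value 19+29+18+25+4=95
- A+C+D+F+G: size 4+4+3+2+3=16, value 17+19+29+25+4=94
- A+D+E+F+G: size 4+3+5+2+3=17, value 17+29+18+25+4=93
- C+D+E+F: size 4+3+5+2=14, value 19+29+18+25=91
Best: 95 pts.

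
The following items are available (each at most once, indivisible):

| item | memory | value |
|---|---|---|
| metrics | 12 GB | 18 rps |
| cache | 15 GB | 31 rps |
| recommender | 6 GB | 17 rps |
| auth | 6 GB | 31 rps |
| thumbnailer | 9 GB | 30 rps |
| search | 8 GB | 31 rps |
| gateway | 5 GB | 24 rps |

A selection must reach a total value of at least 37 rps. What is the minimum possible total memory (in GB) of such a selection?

11

Subsets with value ≥ 37, sorted by total memory:
- auth+gateway: memory 11, value 55
- recommender+gateway: memory 11, value 41
Minimum memory: 11 GB.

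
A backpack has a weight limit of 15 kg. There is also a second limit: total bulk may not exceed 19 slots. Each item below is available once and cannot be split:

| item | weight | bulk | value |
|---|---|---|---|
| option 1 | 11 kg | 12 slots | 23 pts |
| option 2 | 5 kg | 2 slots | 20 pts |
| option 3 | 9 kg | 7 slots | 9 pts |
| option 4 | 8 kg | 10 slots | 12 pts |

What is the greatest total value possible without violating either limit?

Feasible sets respecting both limits:
- option 2+option 4: weight 13, bulk 12, value 32
- option 2+option 3: weight 14, bulk 9, value 29
- option 1: weight 11, bulk 12, value 23
Best: 32 pts.

32 pts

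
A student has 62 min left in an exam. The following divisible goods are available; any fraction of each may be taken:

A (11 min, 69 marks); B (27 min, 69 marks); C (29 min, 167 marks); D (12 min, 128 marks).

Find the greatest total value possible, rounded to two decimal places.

Take in order of value per unit:
- D (128/12 per unit): all 12 → value 128, running total 128.00
- A (69/11 per unit): all 11 → value 69, running total 197.00
- C (167/29 per unit): all 29 → value 167, running total 364.00
- B (69/27 per unit): 10 of 27 → value 10×69/27 = 25.5556, running total 389.56
Total 389.56.

389.56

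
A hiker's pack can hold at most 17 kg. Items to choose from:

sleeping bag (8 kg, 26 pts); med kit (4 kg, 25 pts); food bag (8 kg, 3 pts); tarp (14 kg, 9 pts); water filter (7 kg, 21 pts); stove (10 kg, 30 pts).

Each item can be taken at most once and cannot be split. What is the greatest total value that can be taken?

55 pts

Check high-value combinations within 17 kg:
- med kit+stove: weight 4+10=14, value 25+30=55
- sleeping bag+med kit: weight 8+4=12, value 26+25=51
- water filter+stove: weight 7+10=17, value 21+30=51
- sleeping bag+water filter: weight 8+7=15, value 26+21=47
Best: 55 pts.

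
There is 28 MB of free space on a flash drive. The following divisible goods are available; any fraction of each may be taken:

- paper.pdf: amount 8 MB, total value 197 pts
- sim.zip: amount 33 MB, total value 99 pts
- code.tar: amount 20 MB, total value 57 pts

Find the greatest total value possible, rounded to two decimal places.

Take in order of value per unit:
- paper.pdf (197/8 per unit): all 8 → value 197, running total 197.00
- sim.zip (99/33 per unit): 20 of 33 → value 20×99/33 = 60.0000, running total 257.00
Total 257.00.

257.00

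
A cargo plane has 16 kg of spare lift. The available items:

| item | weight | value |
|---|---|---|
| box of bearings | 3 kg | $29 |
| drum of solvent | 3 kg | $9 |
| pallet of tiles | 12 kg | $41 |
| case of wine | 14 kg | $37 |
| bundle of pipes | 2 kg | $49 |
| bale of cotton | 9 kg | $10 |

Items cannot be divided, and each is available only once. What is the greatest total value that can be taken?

$90

This is a 0/1 knapsack; check combinations near the capacity.
- pallet of tiles+bundle of pipes: weight 12+2=14, value 41+49=90
- box of bearings+bundle of pipes+bale of cotton: weight 3+2+9=14, value 29+49+10=88
- box of bearings+drum of solvent+bundle of pipes: weight 3+3+2=8, value 29+9+49=87
Best: $90.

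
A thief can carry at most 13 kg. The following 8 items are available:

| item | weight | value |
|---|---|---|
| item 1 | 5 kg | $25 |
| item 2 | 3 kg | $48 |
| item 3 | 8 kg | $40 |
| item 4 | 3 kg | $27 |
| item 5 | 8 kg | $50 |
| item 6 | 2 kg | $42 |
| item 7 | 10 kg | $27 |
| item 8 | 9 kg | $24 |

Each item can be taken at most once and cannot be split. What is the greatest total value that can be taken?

This is a 0/1 knapsack; check combinations near the capacity.
- item 1+item 2+item 4+item 6: weight 5+3+3+2=13, value 25+48+27+42=142
- item 2+item 5+item 6: weight 3+8+2=13, value 48+50+42=140
- item 2+item 3+item 6: weight 3+8+2=13, value 48+40+42=130
- item 4+item 5+item 6: weight 3+8+2=13, value 27+50+42=119
Best: $142.

$142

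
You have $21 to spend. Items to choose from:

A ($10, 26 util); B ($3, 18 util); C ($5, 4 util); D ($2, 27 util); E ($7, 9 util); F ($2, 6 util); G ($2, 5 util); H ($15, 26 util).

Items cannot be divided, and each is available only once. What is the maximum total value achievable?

Check high-value combinations within $21:
- A+B+D+F+G: cost 10+3+2+2+2=19, value 26+18+27+6+5=82
- A+B+D+F: cost 10+3+2+2=17, value 26+18+27+6=77
- A+B+D+G: cost 10+3+2+2=17, value 26+18+27+5=76
Best: 82 util.

82 util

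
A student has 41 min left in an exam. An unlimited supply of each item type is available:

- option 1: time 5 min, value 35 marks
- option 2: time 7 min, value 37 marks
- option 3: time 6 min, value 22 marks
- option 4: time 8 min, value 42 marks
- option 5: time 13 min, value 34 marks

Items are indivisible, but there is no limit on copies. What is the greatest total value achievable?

Best value-per-unit is option 1 at 35/5, and filling with it alone uses time 8×5=40. No mix of the others beats 8×35 = 280.

280 marks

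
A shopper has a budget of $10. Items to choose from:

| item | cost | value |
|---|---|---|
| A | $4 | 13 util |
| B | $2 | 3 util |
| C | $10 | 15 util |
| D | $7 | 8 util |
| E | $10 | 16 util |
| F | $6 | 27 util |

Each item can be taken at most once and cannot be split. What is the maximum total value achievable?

This is a 0/1 knapsack; check combinations near the capacity.
- A+F: cost 4+6=10, value 13+27=40
- B+F: cost 2+6=8, value 3+27=30
- F: cost 6, value 27
- A+B: cost 4+2=6, value 13+3=16
- E: cost 10, value 16
Best: 40 util.

40 util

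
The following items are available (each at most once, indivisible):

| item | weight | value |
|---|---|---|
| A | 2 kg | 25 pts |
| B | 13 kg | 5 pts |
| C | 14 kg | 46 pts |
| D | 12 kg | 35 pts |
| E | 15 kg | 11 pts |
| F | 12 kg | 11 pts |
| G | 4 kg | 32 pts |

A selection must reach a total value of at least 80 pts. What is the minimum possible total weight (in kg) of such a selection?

18

Subsets with value ≥ 80, sorted by total weight:
- A+D+G: weight 18, value 92
- A+C+G: weight 20, value 103
- C+D: weight 26, value 81
- A+C+D: weight 28, value 106
Minimum weight: 18 kg.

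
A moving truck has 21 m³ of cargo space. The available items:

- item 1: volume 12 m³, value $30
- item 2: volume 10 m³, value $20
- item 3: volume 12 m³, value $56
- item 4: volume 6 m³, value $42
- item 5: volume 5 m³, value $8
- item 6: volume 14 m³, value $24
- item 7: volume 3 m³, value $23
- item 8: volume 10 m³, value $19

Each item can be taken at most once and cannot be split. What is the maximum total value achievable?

$121

This is a 0/1 knapsack; check combinations near the capacity.
- item 3+item 4+item 7: volume 12+6+3=21, value 56+42+23=121
- item 3+item 4: volume 12+6=18, value 56+42=98
- item 1+item 4+item 7: volume 12+6+3=21, value 30+42+23=95
- item 3+item 5+item 7: volume 12+5+3=20, value 56+8+23=87
- item 2+item 4+item 7: volume 10+6+3=19, value 20+42+23=85
Best: $121.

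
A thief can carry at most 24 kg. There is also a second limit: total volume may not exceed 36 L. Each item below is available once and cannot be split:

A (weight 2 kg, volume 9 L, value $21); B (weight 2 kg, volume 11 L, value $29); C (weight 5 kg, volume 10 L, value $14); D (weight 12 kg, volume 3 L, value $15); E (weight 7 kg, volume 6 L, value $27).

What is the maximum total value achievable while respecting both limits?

Feasible sets respecting both limits:
- A+B+D+E: weight 23, volume 29, value 92
- A+B+C+E: weight 16, volume 36, value 91
- A+B+C+D: weight 21, volume 33, value 79
Best: $92.

$92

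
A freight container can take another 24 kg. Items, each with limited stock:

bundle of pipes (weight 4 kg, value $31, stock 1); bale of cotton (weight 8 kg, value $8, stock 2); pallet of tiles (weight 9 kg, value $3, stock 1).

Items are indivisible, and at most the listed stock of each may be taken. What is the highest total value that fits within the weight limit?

Best selections within weight 24 and stock limits:
- 1×bundle of pipes + 2×bale of cotton: weight 20, value 47
- 1×bundle of pipes + 1×bale of cotton + 1×pallet of tiles: weight 21, value 42
- 1×bundle of pipes + 1×bale of cotton: weight 12, value 39
- 1×bundle of pipes + 1×pallet of tiles: weight 13, value 34
Best: $47.

$47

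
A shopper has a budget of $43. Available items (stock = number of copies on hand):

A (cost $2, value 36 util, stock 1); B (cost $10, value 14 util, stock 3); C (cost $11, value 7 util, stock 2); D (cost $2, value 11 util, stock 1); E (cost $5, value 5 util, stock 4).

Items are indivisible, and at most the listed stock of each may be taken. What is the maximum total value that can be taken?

Top feasible selections:
- 1×A + 3×B + 1×D + 1×E: cost 39, value 94
- 1×A + 2×B + 1×D + 3×E: cost 39, value 90
- 1×A + 3×B + 1×D: cost 34, value 89
- 1×A + 3×B + 2×E: cost 42, value 88
Best: 94 util.

94 util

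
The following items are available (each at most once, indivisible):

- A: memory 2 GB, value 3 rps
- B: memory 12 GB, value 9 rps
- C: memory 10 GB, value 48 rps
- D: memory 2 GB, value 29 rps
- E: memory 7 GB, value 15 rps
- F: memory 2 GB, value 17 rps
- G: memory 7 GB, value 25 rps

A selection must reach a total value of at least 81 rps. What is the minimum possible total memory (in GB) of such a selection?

14

Subsets with value ≥ 81, sorted by total memory:
- C+D+F: memory 14, value 94
- A+C+D+F: memory 16, value 97
Minimum memory: 14 GB.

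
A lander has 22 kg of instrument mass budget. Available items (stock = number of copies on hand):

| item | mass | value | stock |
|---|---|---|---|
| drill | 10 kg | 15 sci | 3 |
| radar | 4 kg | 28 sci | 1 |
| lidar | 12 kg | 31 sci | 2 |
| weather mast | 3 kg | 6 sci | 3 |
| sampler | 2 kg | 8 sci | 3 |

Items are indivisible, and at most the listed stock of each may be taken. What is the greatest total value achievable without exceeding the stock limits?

Best selections within mass 22 and stock limits:
- 1×radar + 1×lidar + 3×sampler: mass 22, value 83
- 1×radar + 1×lidar + 2×sampler: mass 20, value 75
Best: 83 sci.

83 sci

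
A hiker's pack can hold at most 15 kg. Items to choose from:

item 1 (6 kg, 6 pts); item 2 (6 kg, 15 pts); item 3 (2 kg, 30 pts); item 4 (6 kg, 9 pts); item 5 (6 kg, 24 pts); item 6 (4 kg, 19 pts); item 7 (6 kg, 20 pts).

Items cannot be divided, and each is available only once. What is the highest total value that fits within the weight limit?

74 pts

This is a 0/1 knapsack; check combinations near the capacity.
- item 3+item 5+item 7: weight 2+6+6=14, value 30+24+20=74
- item 3+item 5+item 6: weight 2+6+4=12, value 30+24+19=73
- item 3+item 6+item 7: weight 2+4+6=12, value 30+19+20=69
Best: 74 pts.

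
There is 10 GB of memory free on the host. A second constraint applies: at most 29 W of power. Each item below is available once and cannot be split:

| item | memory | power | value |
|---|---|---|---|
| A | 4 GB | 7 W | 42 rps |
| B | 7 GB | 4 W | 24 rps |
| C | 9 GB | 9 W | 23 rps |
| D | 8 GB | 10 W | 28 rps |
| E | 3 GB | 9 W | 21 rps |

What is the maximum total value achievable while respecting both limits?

63 rps

Feasible sets respecting both limits:
- A+E: memory 7, power 16, value 63
- B+E: memory 10, power 13, value 45
- A: memory 4, power 7, value 42
Best: 63 rps.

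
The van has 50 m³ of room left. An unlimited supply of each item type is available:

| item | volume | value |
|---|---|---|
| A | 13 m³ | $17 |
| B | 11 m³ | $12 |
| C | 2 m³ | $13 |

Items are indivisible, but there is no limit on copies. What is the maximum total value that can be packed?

$325

Best value-per-unit is C at 13/2, and filling with it alone uses volume 25×2=50. No mix of the others beats 25×13 = 325.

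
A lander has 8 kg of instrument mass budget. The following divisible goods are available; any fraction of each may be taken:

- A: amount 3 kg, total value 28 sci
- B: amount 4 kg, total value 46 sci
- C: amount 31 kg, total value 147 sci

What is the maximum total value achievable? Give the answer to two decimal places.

Take in order of value per unit:
- B (46/4 per unit): all 4 → value 46, running total 46.00
- A (28/3 per unit): all 3 → value 28, running total 74.00
- C (147/31 per unit): 1 of 31 → value 1×147/31 = 4.7419, running total 78.74
Total 78.74.

78.74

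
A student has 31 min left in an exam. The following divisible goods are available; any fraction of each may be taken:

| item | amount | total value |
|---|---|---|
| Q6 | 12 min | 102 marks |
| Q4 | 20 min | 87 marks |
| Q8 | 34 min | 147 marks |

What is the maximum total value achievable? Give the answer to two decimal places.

Take in order of value per unit:
- Q6 (102/12 per unit): all 12 → value 102, running total 102.00
- Q4 (87/20 per unit): 19 of 20 → value 19×87/20 = 82.6500, running total 184.65
Total 184.65.

184.65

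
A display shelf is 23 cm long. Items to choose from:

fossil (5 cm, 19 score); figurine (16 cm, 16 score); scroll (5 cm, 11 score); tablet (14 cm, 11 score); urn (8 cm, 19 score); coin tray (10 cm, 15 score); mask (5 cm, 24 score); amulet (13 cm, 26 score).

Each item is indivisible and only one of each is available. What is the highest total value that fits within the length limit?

73 score

Check high-value combinations within 23 cm:
- fossil+scroll+urn+mask: length 5+5+8+5=23, value 19+11+19+24=73
- fossil+mask+amulet: length 5+5+13=23, value 19+24+26=69
- fossil+urn+mask: length 5+8+5=18, value 19+19+24=62
- scroll+mask+amulet: length 5+5+13=23, value 11+24+26=61
- fossil+coin tray+mask: length 5+10+5=20, value 19+15+24=58
Best: 73 score.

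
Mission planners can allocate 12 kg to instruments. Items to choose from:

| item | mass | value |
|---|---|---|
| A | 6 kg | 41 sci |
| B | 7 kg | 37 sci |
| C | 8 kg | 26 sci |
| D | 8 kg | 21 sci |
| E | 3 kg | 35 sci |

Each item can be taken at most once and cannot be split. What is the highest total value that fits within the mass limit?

Check high-value combinations within 12 kg:
- A+E: mass 6+3=9, value 41+35=76
- B+E: mass 7+3=10, value 37+35=72
- C+E: mass 8+3=11, value 26+35=61
- D+E: mass 8+3=11, value 21+35=56
Best: 76 sci.

76 sci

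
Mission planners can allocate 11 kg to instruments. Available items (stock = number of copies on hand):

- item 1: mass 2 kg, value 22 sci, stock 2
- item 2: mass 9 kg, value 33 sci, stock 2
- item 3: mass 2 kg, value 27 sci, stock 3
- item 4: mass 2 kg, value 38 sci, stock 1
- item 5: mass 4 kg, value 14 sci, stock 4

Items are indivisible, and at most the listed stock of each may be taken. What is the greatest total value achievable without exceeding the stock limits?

141 sci

Best selections within mass 11 and stock limits:
- 1×item 1 + 3×item 3 + 1×item 4: mass 10, value 141
- 2×item 1 + 2×item 3 + 1×item 4: mass 10, value 136
- 2×item 1 + 3×item 3: mass 10, value 125
Best: 141 sci.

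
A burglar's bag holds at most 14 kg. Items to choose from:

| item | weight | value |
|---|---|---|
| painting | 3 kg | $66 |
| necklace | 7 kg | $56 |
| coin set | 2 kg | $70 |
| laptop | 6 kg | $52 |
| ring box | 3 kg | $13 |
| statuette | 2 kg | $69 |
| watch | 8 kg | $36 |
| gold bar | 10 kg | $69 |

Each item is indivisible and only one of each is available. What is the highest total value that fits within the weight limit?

$261

Check high-value combinations within 14 kg:
- painting+necklace+coin set+statuette: weight 3+7+2+2=14, value 66+56+70+69=261
- painting+coin set+laptop+statuette: weight 3+2+6+2=13, value 66+70+52+69=257
- painting+coin set+ring box+statuette: weight 3+2+3+2=10, value 66+70+13+69=218
- necklace+coin set+ring box+statuette: weight 7+2+3+2=14, value 56+70+13+69=208
Best: $261.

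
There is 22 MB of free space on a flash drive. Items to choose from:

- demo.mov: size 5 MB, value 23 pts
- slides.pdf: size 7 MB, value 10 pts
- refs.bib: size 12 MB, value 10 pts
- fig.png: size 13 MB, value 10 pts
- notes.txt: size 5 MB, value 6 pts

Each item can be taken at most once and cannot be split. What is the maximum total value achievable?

Check high-value combinations within 22 MB:
- demo.mov+slides.pdf+notes.txt: size 5+7+5=17, value 23+10+6=39
- demo.mov+refs.bib+notes.txt: size 5+12+5=22, value 23+10+6=39
- demo.mov+slides.pdf: size 5+7=12, value 23+10=33
Best: 39 pts.

39 pts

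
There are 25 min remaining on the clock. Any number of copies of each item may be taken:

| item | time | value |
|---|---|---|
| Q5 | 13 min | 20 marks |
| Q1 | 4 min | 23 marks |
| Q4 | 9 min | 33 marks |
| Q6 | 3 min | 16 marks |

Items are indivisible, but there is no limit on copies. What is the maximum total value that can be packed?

Best value-per-unit is Q1 at 23/4; filling with it alone gives 6×23 = 138.
Optimal mix: 4×Q1 + 3×Q6 → time 25, value 140.

140 marks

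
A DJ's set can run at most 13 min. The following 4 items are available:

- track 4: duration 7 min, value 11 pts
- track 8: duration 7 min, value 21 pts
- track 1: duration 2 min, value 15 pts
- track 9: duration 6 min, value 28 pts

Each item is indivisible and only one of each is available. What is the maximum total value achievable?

This is a 0/1 knapsack; check combinations near the capacity.
- track 8+track 9: duration 7+6=13, value 21+28=49
- track 1+track 9: duration 2+6=8, value 15+28=43
- track 4+track 9: duration 7+6=13, value 11+28=39
Best: 49 pts.

49 pts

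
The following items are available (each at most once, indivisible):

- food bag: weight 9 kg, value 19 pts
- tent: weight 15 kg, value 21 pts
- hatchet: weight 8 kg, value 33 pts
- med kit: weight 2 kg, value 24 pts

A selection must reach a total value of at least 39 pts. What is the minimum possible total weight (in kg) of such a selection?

10

Subsets with value ≥ 39, sorted by total weight:
- hatchet+med kit: weight 10, value 57
- food bag+med kit: weight 11, value 43
- food bag+hatchet: weight 17, value 52
- tent+med kit: weight 17, value 45
Minimum weight: 10 kg.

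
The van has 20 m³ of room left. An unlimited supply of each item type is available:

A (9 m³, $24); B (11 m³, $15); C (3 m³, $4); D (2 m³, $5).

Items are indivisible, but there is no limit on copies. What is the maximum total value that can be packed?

Best value-per-unit is A at 24/9; filling with it alone gives 2×24 = 48.
Optimal mix: 2×A + 1×D → volume 20, value 53.

$53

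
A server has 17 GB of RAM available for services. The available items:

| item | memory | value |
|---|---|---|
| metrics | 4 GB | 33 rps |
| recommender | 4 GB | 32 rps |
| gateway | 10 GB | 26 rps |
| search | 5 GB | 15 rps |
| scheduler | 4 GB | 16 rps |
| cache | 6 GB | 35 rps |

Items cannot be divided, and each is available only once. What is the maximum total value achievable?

100 rps

Check high-value combinations within 17 GB:
- metrics+recommender+cache: memory 4+4+6=14, value 33+32+35=100
- metrics+recommender+search+scheduler: memory 4+4+5+4=17, value 33+32+15+16=96
- metrics+scheduler+cache: memory 4+4+6=14, value 33+16+35=84
- recommender+scheduler+cache: memory 4+4+6=14, value 32+16+35=83
- metrics+search+cache: memory 4+5+6=15, value 33+15+35=83
Best: 100 rps.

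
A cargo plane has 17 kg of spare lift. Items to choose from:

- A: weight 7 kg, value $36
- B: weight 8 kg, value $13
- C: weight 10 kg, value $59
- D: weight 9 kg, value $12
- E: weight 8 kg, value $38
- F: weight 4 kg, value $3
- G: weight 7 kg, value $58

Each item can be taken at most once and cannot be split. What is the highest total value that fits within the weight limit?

$117

This is a 0/1 knapsack; check combinations near the capacity.
- C+G: weight 10+7=17, value 59+58=117
- E+G: weight 8+7=15, value 38+58=96
- A+C: weight 7+10=17, value 36+59=95
- A+G: weight 7+7=14, value 36+58=94
Best: $117.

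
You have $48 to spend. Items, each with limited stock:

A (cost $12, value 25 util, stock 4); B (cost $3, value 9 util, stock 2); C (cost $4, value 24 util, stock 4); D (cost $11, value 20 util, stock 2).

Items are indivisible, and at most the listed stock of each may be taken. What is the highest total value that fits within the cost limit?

164 util

Best selections within cost 48 and stock limits:
- 2×A + 2×B + 4×C: cost 46, value 164
- 1×A + 2×B + 4×C + 1×D: cost 45, value 159
Best: 164 util.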